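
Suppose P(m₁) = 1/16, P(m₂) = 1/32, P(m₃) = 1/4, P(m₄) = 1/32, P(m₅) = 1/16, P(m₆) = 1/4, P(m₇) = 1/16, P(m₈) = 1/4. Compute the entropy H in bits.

Each probability is a power of 1/2, so log₂(1/p) is an integer.
H = Σ p·log₂(1/p) = 1/16·4 + 1/32·5 + 1/4·2 + 1/32·5 + 1/16·4 + 1/4·2 + 1/16·4 + 1/4·2 = 2.5625 bits.

2.5625 bits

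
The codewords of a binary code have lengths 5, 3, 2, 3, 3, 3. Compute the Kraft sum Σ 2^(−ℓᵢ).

0.78125

With common denominator 2^5 = 32: Σ 2^(−ℓᵢ) = 1/32 + 4/32 + 8/32 + 4/32 + 4/32 + 4/32 = 25/32 = 0.78125.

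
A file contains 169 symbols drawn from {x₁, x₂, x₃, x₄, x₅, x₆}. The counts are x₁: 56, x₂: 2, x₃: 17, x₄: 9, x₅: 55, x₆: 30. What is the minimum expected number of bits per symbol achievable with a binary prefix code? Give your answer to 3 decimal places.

2.231 bits/symbol

Probabilities are the counts divided by 169.
Repeatedly combine the two least-probable nodes; the expected code length is the sum of the merged weights.
merge 2/169 + 9/169 → 11/169
merge 11/169 + 17/169 → 28/169
merge 28/169 + 30/169 → 58/169
merge 55/169 + 56/169 → 111/169
merge 58/169 + 111/169 → 1
L = 11/169 + 28/169 + 58/169 + 111/169 + 1 = 29/13 ≈ 2.231 bits/symbol.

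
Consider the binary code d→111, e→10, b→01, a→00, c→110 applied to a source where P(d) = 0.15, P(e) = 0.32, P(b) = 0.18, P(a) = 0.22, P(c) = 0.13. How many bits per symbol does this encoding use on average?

2.28 bits/symbol

L̄ = Σ pᵢ·ℓᵢ = 0.15·3 + 0.32·2 + 0.18·2 + 0.22·2 + 0.13·3 = 2.28 bits/symbol.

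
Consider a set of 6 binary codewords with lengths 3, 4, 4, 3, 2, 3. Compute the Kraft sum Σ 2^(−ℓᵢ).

0.75

With common denominator 2^4 = 16: Σ 2^(−ℓᵢ) = 2/16 + 1/16 + 1/16 + 2/16 + 4/16 + 2/16 = 12/16 = 0.75.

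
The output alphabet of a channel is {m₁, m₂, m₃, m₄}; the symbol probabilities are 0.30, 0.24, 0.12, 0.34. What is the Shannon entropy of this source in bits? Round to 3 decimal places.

1.911 bits

H = −Σ pᵢ log₂ pᵢ.
−0.30·log₂(0.30) = 0.5211
−0.24·log₂(0.24) = 0.4941
−0.12·log₂(0.12) = 0.3671
−0.34·log₂(0.34) = 0.5292
Sum ≈ 1.9115 → 1.911 bits.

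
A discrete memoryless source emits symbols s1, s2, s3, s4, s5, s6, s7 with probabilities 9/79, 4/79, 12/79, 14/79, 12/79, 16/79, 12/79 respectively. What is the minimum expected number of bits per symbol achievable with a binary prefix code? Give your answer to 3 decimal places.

Repeatedly combine the two least-probable nodes; the expected code length is the sum of the merged weights.
merge 4/79 + 9/79 → 13/79
merge 12/79 + 12/79 → 24/79
merge 12/79 + 13/79 → 25/79
merge 14/79 + 16/79 → 30/79
merge 24/79 + 25/79 → 49/79
merge 30/79 + 49/79 → 1
L = 13/79 + 24/79 + 25/79 + 30/79 + 49/79 + 1 = 220/79 ≈ 2.785 bits/symbol.

2.785 bits/symbol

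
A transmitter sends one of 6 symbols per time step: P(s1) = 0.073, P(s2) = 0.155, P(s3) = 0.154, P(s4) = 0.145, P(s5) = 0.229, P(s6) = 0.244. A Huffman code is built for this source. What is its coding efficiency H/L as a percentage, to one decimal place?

98.8%

Entropy H = −Σ p log₂ p ≈ 2.4957 bits.
Huffman merges: 73/1000+29/200→109/500; 77/500+31/200→309/1000; 109/500+229/1000→447/1000; 61/250+309/1000→553/1000; 447/1000+553/1000→1. L = 2527/1000 ≈ 2.5270.
Efficiency = H/L = 2.4957/2.5270 = 98.8%.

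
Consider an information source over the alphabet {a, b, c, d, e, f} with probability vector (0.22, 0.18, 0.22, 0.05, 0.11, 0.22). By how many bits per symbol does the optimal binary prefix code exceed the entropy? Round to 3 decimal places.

0.047 bits

Entropy H = −Σ p log₂ p ≈ 2.4534 bits.
Huffman merges: 1/20+11/100→4/25; 4/25+9/50→17/50; 11/50+11/50→11/25; 11/50+17/50→14/25; 11/25+14/25→1. L = 5/2 ≈ 2.5000.
L − H = 2.5000 − 2.4534 = 0.047 bits.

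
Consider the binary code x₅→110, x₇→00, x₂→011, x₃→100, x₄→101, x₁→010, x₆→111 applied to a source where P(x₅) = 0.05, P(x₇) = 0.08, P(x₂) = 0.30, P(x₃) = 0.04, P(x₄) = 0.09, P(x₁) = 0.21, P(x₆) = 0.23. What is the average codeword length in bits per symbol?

L̄ = Σ pᵢ·ℓᵢ = 0.05·3 + 0.08·2 + 0.30·3 + 0.04·3 + 0.09·3 + 0.21·3 + 0.23·3 = 2.92 bits/symbol.

2.92 bits/symbol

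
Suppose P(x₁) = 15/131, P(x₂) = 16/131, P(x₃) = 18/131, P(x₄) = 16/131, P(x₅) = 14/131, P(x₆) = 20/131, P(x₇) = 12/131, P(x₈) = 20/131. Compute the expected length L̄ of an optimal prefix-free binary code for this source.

Repeatedly combine the two least-probable nodes; the expected code length is the sum of the merged weights.
merge 12/131 + 14/131 → 26/131
merge 15/131 + 16/131 → 31/131
merge 16/131 + 18/131 → 34/131
merge 20/131 + 20/131 → 40/131
merge 26/131 + 31/131 → 57/131
merge 34/131 + 40/131 → 74/131
merge 57/131 + 74/131 → 1
L = 26/131 + 31/131 + 34/131 + 40/131 + 57/131 + 74/131 + 1 = 3 bits/symbol.

3 bits/symbol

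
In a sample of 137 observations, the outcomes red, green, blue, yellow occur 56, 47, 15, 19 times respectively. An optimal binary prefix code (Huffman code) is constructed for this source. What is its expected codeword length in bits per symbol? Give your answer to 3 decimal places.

1.839 bits/symbol

Probabilities are the counts divided by 137.
Repeatedly combine the two least-probable nodes; the expected code length is the sum of the merged weights.
merge 15/137 + 19/137 → 34/137
merge 34/137 + 47/137 → 81/137
merge 56/137 + 81/137 → 1
L = 34/137 + 81/137 + 1 = 252/137 ≈ 1.839 bits/symbol.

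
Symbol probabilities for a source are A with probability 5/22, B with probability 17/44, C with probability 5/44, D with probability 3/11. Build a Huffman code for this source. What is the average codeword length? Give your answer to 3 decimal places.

1.955 bits/symbol

Repeatedly combine the two least-probable nodes; the expected code length is the sum of the merged weights.
merge 5/44 + 5/22 → 15/44
merge 3/11 + 15/44 → 27/44
merge 17/44 + 27/44 → 1
L = 15/44 + 27/44 + 1 = 43/22 ≈ 1.955 bits/symbol.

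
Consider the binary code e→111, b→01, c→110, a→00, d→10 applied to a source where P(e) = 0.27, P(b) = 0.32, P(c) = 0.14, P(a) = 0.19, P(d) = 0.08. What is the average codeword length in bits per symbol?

2.41 bits/symbol

L̄ = Σ pᵢ·ℓᵢ = 0.27·3 + 0.32·2 + 0.14·3 + 0.19·2 + 0.08·2 = 2.41 bits/symbol.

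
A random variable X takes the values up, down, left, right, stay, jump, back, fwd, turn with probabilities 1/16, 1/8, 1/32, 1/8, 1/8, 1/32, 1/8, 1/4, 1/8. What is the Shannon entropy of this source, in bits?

Each probability is a power of 1/2, so log₂(1/p) is an integer.
H = Σ p·log₂(1/p) = 1/16·4 + 1/8·3 + 1/32·5 + 1/8·3 + 1/8·3 + 1/32·5 + 1/8·3 + 1/4·2 + 1/8·3 = 2.9375 bits.

2.9375 bits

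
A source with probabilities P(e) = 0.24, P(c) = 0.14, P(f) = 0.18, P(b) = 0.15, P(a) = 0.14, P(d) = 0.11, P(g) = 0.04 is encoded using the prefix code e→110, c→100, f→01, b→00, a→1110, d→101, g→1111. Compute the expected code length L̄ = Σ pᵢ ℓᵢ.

L̄ = Σ pᵢ·ℓᵢ = 0.24·3 + 0.14·3 + 0.18·2 + 0.15·2 + 0.14·4 + 0.11·3 + 0.04·4 = 2.85 bits/symbol.

2.85 bits/symbol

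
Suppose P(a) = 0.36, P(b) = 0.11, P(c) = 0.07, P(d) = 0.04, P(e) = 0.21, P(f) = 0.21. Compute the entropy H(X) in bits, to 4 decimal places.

H = −Σ pᵢ log₂ pᵢ.
−0.36·log₂(0.36) = 0.5306
−0.11·log₂(0.11) = 0.3503
−0.07·log₂(0.07) = 0.2686
−0.04·log₂(0.04) = 0.1858
−0.21·log₂(0.21) = 0.4728
−0.21·log₂(0.21) = 0.4728
Sum ≈ 2.2809 → 2.2809 bits.

2.2809 bits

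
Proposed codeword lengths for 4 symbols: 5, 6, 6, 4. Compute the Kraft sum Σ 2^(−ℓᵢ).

0.125

With common denominator 2^6 = 64: Σ 2^(−ℓᵢ) = 2/64 + 1/64 + 1/64 + 4/64 = 8/64 = 0.125.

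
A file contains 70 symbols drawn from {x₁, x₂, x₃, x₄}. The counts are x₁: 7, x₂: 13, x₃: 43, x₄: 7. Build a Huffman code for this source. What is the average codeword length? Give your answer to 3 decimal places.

Probabilities are the counts divided by 70.
Repeatedly combine the two least-probable nodes; the expected code length is the sum of the merged weights.
merge 1/10 + 1/10 → 1/5
merge 13/70 + 1/5 → 27/70
merge 27/70 + 43/70 → 1
L = 1/5 + 27/70 + 1 = 111/70 ≈ 1.586 bits/symbol.

1.586 bits/symbol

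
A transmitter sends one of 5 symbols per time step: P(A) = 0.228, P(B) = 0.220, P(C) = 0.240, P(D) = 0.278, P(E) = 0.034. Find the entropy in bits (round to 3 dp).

2.140 bits

H = −Σ pᵢ log₂ pᵢ.
−0.228·log₂(0.228) = 0.4863
−0.220·log₂(0.220) = 0.4806
−0.240·log₂(0.240) = 0.4941
−0.278·log₂(0.278) = 0.5134
−0.034·log₂(0.034) = 0.1659
Sum ≈ 2.1403 → 2.140 bits.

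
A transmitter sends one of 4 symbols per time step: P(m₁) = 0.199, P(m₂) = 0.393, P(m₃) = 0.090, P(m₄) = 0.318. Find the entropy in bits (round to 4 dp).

1.8313 bits

H = −Σ pᵢ log₂ pᵢ.
−0.199·log₂(0.199) = 0.4635
−0.393·log₂(0.393) = 0.5295
−0.090·log₂(0.090) = 0.3127
−0.318·log₂(0.318) = 0.5256
Sum ≈ 1.8313 → 1.8313 bits.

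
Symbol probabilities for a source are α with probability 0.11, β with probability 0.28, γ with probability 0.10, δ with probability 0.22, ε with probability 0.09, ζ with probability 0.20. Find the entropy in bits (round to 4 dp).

2.4543 bits

H = −Σ pᵢ log₂ pᵢ.
−0.11·log₂(0.11) = 0.3503
−0.28·log₂(0.28) = 0.5142
−0.10·log₂(0.10) = 0.3322
−0.22·log₂(0.22) = 0.4806
−0.09·log₂(0.09) = 0.3127
−0.20·log₂(0.20) = 0.4644
Sum ≈ 2.4543 → 2.4543 bits.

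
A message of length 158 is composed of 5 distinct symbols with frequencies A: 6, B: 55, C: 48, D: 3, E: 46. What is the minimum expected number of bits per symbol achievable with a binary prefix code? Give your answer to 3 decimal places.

2.057 bits/symbol

Probabilities are the counts divided by 158.
Repeatedly combine the two least-probable nodes; the expected code length is the sum of the merged weights.
merge 3/158 + 3/79 → 9/158
merge 9/158 + 23/79 → 55/158
merge 24/79 + 55/158 → 103/158
merge 55/158 + 103/158 → 1
L = 9/158 + 55/158 + 103/158 + 1 = 325/158 ≈ 2.057 bits/symbol.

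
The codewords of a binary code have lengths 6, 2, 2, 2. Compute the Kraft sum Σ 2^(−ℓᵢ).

0.765625

With common denominator 2^6 = 64: Σ 2^(−ℓᵢ) = 1/64 + 16/64 + 16/64 + 16/64 = 49/64 = 0.765625.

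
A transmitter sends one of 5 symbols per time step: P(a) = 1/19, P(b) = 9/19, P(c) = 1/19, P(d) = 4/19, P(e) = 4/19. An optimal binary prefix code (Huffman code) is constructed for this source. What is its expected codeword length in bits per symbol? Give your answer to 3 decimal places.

1.947 bits/symbol

Repeatedly combine the two least-probable nodes; the expected code length is the sum of the merged weights.
merge 1/19 + 1/19 → 2/19
merge 2/19 + 4/19 → 6/19
merge 4/19 + 6/19 → 10/19
merge 9/19 + 10/19 → 1
L = 2/19 + 6/19 + 10/19 + 1 = 37/19 ≈ 1.947 bits/symbol.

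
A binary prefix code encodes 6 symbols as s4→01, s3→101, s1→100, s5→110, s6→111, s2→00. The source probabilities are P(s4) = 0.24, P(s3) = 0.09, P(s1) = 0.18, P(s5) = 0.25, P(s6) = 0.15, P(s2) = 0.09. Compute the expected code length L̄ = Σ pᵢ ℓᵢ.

2.67 bits/symbol

L̄ = Σ pᵢ·ℓᵢ = 0.24·2 + 0.09·3 + 0.18·3 + 0.25·3 + 0.15·3 + 0.09·2 = 2.67 bits/symbol.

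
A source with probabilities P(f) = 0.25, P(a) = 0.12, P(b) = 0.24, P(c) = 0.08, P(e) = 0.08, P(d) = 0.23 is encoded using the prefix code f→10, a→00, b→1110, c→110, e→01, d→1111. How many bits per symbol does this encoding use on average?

L̄ = Σ pᵢ·ℓᵢ = 0.25·2 + 0.12·2 + 0.24·4 + 0.08·3 + 0.08·2 + 0.23·4 = 3.02 bits/symbol.

3.02 bits/symbol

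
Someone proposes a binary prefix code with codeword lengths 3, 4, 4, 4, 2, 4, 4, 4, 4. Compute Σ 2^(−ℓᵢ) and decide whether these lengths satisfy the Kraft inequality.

With common denominator 2^4 = 16: Σ 2^(−ℓᵢ) = 2/16 + 1/16 + 1/16 + 1/16 + 4/16 + 1/16 + 1/16 + 1/16 + 1/16 = 13/16 = 0.8125.
Kraft's inequality requires Σ ≤ 1; here Σ = 0.8125 ≤ 1, so such a prefix code exists.

0.8125; yes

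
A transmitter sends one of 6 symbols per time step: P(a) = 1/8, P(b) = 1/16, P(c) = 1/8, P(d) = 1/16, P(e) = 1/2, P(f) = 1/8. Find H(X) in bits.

2.125 bits

Each probability is a power of 1/2, so log₂(1/p) is an integer.
H = Σ p·log₂(1/p) = 1/8·3 + 1/16·4 + 1/8·3 + 1/16·4 + 1/2·1 + 1/8·3 = 2.125 bits.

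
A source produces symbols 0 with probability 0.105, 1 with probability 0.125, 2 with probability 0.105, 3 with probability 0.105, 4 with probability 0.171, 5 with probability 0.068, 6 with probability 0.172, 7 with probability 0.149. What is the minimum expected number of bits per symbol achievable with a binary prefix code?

3 bits/symbol

Repeatedly combine the two least-probable nodes; the expected code length is the sum of the merged weights.
merge 17/250 + 21/200 → 173/1000
merge 21/200 + 21/200 → 21/100
merge 1/8 + 149/1000 → 137/500
merge 171/1000 + 43/250 → 343/1000
merge 173/1000 + 21/100 → 383/1000
merge 137/500 + 343/1000 → 617/1000
merge 383/1000 + 617/1000 → 1
L = 173/1000 + 21/100 + 137/500 + 343/1000 + 383/1000 + 617/1000 + 1 = 3 bits/symbol.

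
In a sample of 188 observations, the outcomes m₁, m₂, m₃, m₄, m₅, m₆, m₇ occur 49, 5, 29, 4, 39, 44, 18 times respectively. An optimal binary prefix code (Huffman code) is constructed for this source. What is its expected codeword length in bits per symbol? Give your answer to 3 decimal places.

Probabilities are the counts divided by 188.
Repeatedly combine the two least-probable nodes; the expected code length is the sum of the merged weights.
merge 1/47 + 5/188 → 9/188
merge 9/188 + 9/94 → 27/188
merge 27/188 + 29/188 → 14/47
merge 39/188 + 11/47 → 83/188
merge 49/188 + 14/47 → 105/188
merge 83/188 + 105/188 → 1
L = 9/188 + 27/188 + 14/47 + 83/188 + 105/188 + 1 = 117/47 ≈ 2.489 bits/symbol.

2.489 bits/symbol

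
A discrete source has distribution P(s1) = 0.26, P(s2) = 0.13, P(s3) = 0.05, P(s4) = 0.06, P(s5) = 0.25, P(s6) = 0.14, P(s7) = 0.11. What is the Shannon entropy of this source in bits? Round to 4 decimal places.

H = −Σ pᵢ log₂ pᵢ.
−0.26·log₂(0.26) = 0.5053
−0.13·log₂(0.13) = 0.3826
−0.05·log₂(0.05) = 0.2161
−0.06·log₂(0.06) = 0.2435
−0.25·log₂(0.25) = 0.5000
−0.14·log₂(0.14) = 0.3971
−0.11·log₂(0.11) = 0.3503
Sum ≈ 2.5950 → 2.5950 bits.

2.5950 bits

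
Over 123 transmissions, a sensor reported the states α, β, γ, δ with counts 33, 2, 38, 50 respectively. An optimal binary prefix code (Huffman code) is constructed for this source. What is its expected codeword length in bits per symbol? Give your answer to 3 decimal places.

1.878 bits/symbol

Probabilities are the counts divided by 123.
Repeatedly combine the two least-probable nodes; the expected code length is the sum of the merged weights.
merge 2/123 + 11/41 → 35/123
merge 35/123 + 38/123 → 73/123
merge 50/123 + 73/123 → 1
L = 35/123 + 73/123 + 1 = 77/41 ≈ 1.878 bits/symbol.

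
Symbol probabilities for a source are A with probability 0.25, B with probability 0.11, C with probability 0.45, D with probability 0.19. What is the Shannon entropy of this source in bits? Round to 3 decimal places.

1.824 bits

H = −Σ pᵢ log₂ pᵢ.
−0.25·log₂(0.25) = 0.5000
−0.11·log₂(0.11) = 0.3503
−0.45·log₂(0.45) = 0.5184
−0.19·log₂(0.19) = 0.4552
Sum ≈ 1.8239 → 1.824 bits.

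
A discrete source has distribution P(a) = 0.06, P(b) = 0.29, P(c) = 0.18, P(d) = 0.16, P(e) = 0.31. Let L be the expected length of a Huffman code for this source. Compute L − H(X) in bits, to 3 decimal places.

Entropy H = −Σ p log₂ p ≈ 2.1536 bits.
Huffman merges: 3/50+4/25→11/50; 9/50+11/50→2/5; 29/100+31/100→3/5; 2/5+3/5→1. L = 111/50 ≈ 2.2200.
L − H = 2.2200 − 2.1536 = 0.066 bits.

0.066 bits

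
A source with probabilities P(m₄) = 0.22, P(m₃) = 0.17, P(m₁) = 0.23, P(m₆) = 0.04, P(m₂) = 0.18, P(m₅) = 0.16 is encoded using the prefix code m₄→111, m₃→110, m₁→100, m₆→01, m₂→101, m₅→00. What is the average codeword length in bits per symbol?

2.8 bits/symbol

L̄ = Σ pᵢ·ℓᵢ = 0.22·3 + 0.17·3 + 0.23·3 + 0.04·2 + 0.18·3 + 0.16·2 = 2.8 bits/symbol.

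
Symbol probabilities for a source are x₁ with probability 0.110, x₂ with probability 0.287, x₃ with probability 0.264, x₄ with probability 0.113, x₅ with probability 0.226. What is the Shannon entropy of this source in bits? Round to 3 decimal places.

H = −Σ pᵢ log₂ pᵢ.
−0.110·log₂(0.110) = 0.3503
−0.287·log₂(0.287) = 0.5169
−0.264·log₂(0.264) = 0.5072
−0.113·log₂(0.113) = 0.3555
−0.226·log₂(0.226) = 0.4849
Sum ≈ 2.2147 → 2.215 bits.

2.215 bits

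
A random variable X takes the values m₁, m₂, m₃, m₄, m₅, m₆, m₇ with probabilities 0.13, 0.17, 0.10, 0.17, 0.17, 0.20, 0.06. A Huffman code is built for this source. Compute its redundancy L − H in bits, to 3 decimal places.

Entropy H = −Σ p log₂ p ≈ 2.7265 bits.
Huffman merges: 3/50+1/10→4/25; 13/100+4/25→29/100; 17/100+17/100→17/50; 17/100+1/5→37/100; 29/100+17/50→63/100; 37/100+63/100→1. L = 279/100 ≈ 2.7900.
L − H = 2.7900 − 2.7265 = 0.063 bits.

0.063 bits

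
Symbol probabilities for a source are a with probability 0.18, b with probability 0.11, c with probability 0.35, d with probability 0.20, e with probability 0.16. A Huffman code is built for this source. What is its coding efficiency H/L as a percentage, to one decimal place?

Entropy H = −Σ p log₂ p ≈ 2.2131 bits.
Huffman merges: 11/100+4/25→27/100; 9/50+1/5→19/50; 27/100+7/20→31/50; 19/50+31/50→1. L = 227/100 ≈ 2.2700.
Efficiency = H/L = 2.2131/2.2700 = 97.5%.

97.5%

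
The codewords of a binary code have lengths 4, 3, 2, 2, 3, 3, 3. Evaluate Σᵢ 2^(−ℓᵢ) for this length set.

1.0625

With common denominator 2^4 = 16: Σ 2^(−ℓᵢ) = 1/16 + 2/16 + 4/16 + 4/16 + 2/16 + 2/16 + 2/16 = 17/16 = 1.0625.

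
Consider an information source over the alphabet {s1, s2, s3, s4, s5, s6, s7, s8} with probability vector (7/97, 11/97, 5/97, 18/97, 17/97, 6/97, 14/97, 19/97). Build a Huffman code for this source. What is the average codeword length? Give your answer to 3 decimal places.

2.918 bits/symbol

Repeatedly combine the two least-probable nodes; the expected code length is the sum of the merged weights.
merge 5/97 + 6/97 → 11/97
merge 7/97 + 11/97 → 18/97
merge 11/97 + 14/97 → 25/97
merge 17/97 + 18/97 → 35/97
merge 18/97 + 19/97 → 37/97
merge 25/97 + 35/97 → 60/97
merge 37/97 + 60/97 → 1
L = 11/97 + 18/97 + 25/97 + 35/97 + 37/97 + 60/97 + 1 = 283/97 ≈ 2.918 bits/symbol.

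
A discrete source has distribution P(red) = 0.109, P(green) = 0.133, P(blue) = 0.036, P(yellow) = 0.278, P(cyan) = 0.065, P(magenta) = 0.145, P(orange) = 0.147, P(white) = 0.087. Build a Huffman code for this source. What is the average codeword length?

2.823 bits/symbol

Repeatedly combine the two least-probable nodes; the expected code length is the sum of the merged weights.
merge 9/250 + 13/200 → 101/1000
merge 87/1000 + 101/1000 → 47/250
merge 109/1000 + 133/1000 → 121/500
merge 29/200 + 147/1000 → 73/250
merge 47/250 + 121/500 → 43/100
merge 139/500 + 73/250 → 57/100
merge 43/100 + 57/100 → 1
L = 101/1000 + 47/250 + 121/500 + 73/250 + 43/100 + 57/100 + 1 = 2823/1000 = 2.823 bits/symbol.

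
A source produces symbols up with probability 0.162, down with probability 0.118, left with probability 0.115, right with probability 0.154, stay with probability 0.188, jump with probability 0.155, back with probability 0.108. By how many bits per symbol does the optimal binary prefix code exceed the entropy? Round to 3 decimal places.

Entropy H = −Σ p log₂ p ≈ 2.7807 bits.
Huffman merges: 27/250+23/200→223/1000; 59/500+77/500→34/125; 31/200+81/500→317/1000; 47/250+223/1000→411/1000; 34/125+317/1000→589/1000; 411/1000+589/1000→1. L = 703/250 ≈ 2.8120.
L − H = 2.8120 − 2.7807 = 0.031 bits.

0.031 bits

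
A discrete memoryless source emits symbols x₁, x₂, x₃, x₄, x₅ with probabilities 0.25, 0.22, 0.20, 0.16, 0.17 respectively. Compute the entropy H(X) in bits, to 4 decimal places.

H = −Σ pᵢ log₂ pᵢ.
−0.25·log₂(0.25) = 0.5000
−0.22·log₂(0.22) = 0.4806
−0.20·log₂(0.20) = 0.4644
−0.16·log₂(0.16) = 0.4230
−0.17·log₂(0.17) = 0.4346
Sum ≈ 2.3026 → 2.3026 bits.

2.3026 bits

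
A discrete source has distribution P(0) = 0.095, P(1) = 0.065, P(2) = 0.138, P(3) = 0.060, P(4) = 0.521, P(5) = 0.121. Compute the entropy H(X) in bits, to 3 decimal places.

H = −Σ pᵢ log₂ pᵢ.
−0.095·log₂(0.095) = 0.3226
−0.065·log₂(0.065) = 0.2563
−0.138·log₂(0.138) = 0.3943
−0.060·log₂(0.060) = 0.2435
−0.521·log₂(0.521) = 0.4901
−0.121·log₂(0.121) = 0.3687
Sum ≈ 2.0755 → 2.076 bits.

2.076 bits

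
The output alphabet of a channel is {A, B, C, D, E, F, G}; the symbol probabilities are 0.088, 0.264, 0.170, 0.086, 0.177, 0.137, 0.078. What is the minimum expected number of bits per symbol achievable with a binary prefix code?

Repeatedly combine the two least-probable nodes; the expected code length is the sum of the merged weights.
merge 39/500 + 43/500 → 41/250
merge 11/125 + 137/1000 → 9/40
merge 41/250 + 17/100 → 167/500
merge 177/1000 + 9/40 → 201/500
merge 33/125 + 167/500 → 299/500
merge 201/500 + 299/500 → 1
L = 41/250 + 9/40 + 167/500 + 201/500 + 299/500 + 1 = 2723/1000 = 2.723 bits/symbol.

2.723 bits/symbol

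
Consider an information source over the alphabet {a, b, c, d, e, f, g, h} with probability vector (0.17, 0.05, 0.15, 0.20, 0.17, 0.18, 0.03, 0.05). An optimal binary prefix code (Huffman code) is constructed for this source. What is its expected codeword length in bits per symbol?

Repeatedly combine the two least-probable nodes; the expected code length is the sum of the merged weights.
merge 3/100 + 1/20 → 2/25
merge 1/20 + 2/25 → 13/100
merge 13/100 + 3/20 → 7/25
merge 17/100 + 17/100 → 17/50
merge 9/50 + 1/5 → 19/50
merge 7/25 + 17/50 → 31/50
merge 19/50 + 31/50 → 1
L = 2/25 + 13/100 + 7/25 + 17/50 + 19/50 + 31/50 + 1 = 283/100 = 2.83 bits/symbol.

2.83 bits/symbol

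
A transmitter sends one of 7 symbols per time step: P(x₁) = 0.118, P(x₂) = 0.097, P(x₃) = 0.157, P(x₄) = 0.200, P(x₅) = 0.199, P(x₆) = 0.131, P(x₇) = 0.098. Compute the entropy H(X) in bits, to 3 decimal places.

H = −Σ pᵢ log₂ pᵢ.
−0.118·log₂(0.118) = 0.3638
−0.097·log₂(0.097) = 0.3265
−0.157·log₂(0.157) = 0.4194
−0.200·log₂(0.200) = 0.4644
−0.199·log₂(0.199) = 0.4635
−0.131·log₂(0.131) = 0.3841
−0.098·log₂(0.098) = 0.3284
Sum ≈ 2.7501 → 2.750 bits.

2.750 bits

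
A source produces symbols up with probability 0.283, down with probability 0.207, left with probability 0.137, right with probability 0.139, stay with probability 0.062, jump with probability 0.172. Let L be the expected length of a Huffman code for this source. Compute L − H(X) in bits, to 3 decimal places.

Entropy H = −Σ p log₂ p ≈ 2.4599 bits.
Huffman merges: 31/500+137/1000→199/1000; 139/1000+43/250→311/1000; 199/1000+207/1000→203/500; 283/1000+311/1000→297/500; 203/500+297/500→1. L = 251/100 ≈ 2.5100.
L − H = 2.5100 − 2.4599 = 0.050 bits.

0.050 bits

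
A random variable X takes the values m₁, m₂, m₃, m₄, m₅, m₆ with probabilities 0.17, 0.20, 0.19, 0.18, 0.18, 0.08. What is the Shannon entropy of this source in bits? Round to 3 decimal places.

2.536 bits

H = −Σ pᵢ log₂ pᵢ.
−0.17·log₂(0.17) = 0.4346
−0.20·log₂(0.20) = 0.4644
−0.19·log₂(0.19) = 0.4552
−0.18·log₂(0.18) = 0.4453
−0.18·log₂(0.18) = 0.4453
−0.08·log₂(0.08) = 0.2915
Sum ≈ 2.5363 → 2.536 bits.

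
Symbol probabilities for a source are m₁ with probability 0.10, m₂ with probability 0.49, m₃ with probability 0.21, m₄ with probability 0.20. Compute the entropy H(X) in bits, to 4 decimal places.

1.7737 bits

H = −Σ pᵢ log₂ pᵢ.
−0.10·log₂(0.10) = 0.3322
−0.49·log₂(0.49) = 0.5043
−0.21·log₂(0.21) = 0.4728
−0.20·log₂(0.20) = 0.4644
Sum ≈ 1.7737 → 1.7737 bits.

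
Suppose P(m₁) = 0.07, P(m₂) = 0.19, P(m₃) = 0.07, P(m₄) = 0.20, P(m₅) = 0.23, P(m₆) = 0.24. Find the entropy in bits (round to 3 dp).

H = −Σ pᵢ log₂ pᵢ.
−0.07·log₂(0.07) = 0.2686
−0.19·log₂(0.19) = 0.4552
−0.07·log₂(0.07) = 0.2686
−0.20·log₂(0.20) = 0.4644
−0.23·log₂(0.23) = 0.4877
−0.24·log₂(0.24) = 0.4941
Sum ≈ 2.4385 → 2.439 bits.

2.439 bits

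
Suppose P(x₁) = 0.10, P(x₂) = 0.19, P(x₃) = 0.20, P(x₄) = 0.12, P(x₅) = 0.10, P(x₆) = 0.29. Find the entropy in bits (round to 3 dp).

H = −Σ pᵢ log₂ pᵢ.
−0.10·log₂(0.10) = 0.3322
−0.19·log₂(0.19) = 0.4552
−0.20·log₂(0.20) = 0.4644
−0.12·log₂(0.12) = 0.3671
−0.10·log₂(0.10) = 0.3322
−0.29·log₂(0.29) = 0.5179
Sum ≈ 2.4690 → 2.469 bits.

2.469 bits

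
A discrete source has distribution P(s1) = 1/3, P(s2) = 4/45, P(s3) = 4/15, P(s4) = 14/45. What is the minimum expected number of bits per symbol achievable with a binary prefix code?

2 bits/symbol

Repeatedly combine the two least-probable nodes; the expected code length is the sum of the merged weights.
merge 4/45 + 4/15 → 16/45
merge 14/45 + 1/3 → 29/45
merge 16/45 + 29/45 → 1
L = 16/45 + 29/45 + 1 = 2 bits/symbol.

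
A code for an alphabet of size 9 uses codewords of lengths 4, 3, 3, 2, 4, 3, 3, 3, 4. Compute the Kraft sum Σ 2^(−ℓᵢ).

With common denominator 2^4 = 16: Σ 2^(−ℓᵢ) = 1/16 + 2/16 + 2/16 + 4/16 + 1/16 + 2/16 + 2/16 + 2/16 + 1/16 = 17/16 = 1.0625.

1.0625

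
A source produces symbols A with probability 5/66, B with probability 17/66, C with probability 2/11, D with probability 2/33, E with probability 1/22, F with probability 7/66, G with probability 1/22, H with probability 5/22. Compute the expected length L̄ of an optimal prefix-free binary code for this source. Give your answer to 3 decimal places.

Repeatedly combine the two least-probable nodes; the expected code length is the sum of the merged weights.
merge 1/22 + 1/22 → 1/11
merge 2/33 + 5/66 → 3/22
merge 1/11 + 7/66 → 13/66
merge 3/22 + 2/11 → 7/22
merge 13/66 + 5/22 → 14/33
merge 17/66 + 7/22 → 19/33
merge 14/33 + 19/33 → 1
L = 1/11 + 3/22 + 13/66 + 7/22 + 14/33 + 19/33 + 1 = 181/66 ≈ 2.742 bits/symbol.

2.742 bits/symbol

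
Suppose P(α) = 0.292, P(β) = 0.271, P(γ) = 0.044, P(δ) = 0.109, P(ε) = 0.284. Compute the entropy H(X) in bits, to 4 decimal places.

2.0916 bits

H = −Σ pᵢ log₂ pᵢ.
−0.292·log₂(0.292) = 0.5186
−0.271·log₂(0.271) = 0.5105
−0.044·log₂(0.044) = 0.1983
−0.109·log₂(0.109) = 0.3485
−0.284·log₂(0.284) = 0.5158
Sum ≈ 2.0916 → 2.0916 bits.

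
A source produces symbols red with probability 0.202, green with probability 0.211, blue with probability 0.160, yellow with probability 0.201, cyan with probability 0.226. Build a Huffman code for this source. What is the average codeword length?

2.361 bits/symbol

Repeatedly combine the two least-probable nodes; the expected code length is the sum of the merged weights.
merge 4/25 + 201/1000 → 361/1000
merge 101/500 + 211/1000 → 413/1000
merge 113/500 + 361/1000 → 587/1000
merge 413/1000 + 587/1000 → 1
L = 361/1000 + 413/1000 + 587/1000 + 1 = 2361/1000 = 2.361 bits/symbol.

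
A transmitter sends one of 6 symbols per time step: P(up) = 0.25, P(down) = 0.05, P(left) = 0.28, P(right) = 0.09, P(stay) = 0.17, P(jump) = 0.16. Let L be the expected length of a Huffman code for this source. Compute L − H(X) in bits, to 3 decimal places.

Entropy H = −Σ p log₂ p ≈ 2.4006 bits.
Huffman merges: 1/20+9/100→7/50; 7/50+4/25→3/10; 17/100+1/4→21/50; 7/25+3/10→29/50; 21/50+29/50→1. L = 61/25 ≈ 2.4400.
L − H = 2.4400 − 2.4006 = 0.039 bits.

0.039 bits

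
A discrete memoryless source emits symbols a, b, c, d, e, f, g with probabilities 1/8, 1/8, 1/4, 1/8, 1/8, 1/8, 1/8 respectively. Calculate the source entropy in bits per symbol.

Each probability is a power of 1/2, so log₂(1/p) is an integer.
H = Σ p·log₂(1/p) = 1/8·3 + 1/8·3 + 1/4·2 + 1/8·3 + 1/8·3 + 1/8·3 + 1/8·3 = 2.75 bits.

2.75 bits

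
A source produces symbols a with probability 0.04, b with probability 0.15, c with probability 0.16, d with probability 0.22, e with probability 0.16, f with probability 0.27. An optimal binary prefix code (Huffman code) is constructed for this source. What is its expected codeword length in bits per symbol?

2.51 bits/symbol

Repeatedly combine the two least-probable nodes; the expected code length is the sum of the merged weights.
merge 1/25 + 3/20 → 19/100
merge 4/25 + 4/25 → 8/25
merge 19/100 + 11/50 → 41/100
merge 27/100 + 8/25 → 59/100
merge 41/100 + 59/100 → 1
L = 19/100 + 8/25 + 41/100 + 59/100 + 1 = 251/100 = 2.51 bits/symbol.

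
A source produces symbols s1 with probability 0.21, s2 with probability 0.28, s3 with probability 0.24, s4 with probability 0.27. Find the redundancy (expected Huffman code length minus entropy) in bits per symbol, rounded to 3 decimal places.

0.009 bits

Entropy H = −Σ p log₂ p ≈ 1.9912 bits.
Huffman merges: 21/100+6/25→9/20; 27/100+7/25→11/20; 9/20+11/20→1. L = 2 ≈ 2.0000.
L − H = 2.0000 − 1.9912 = 0.009 bits.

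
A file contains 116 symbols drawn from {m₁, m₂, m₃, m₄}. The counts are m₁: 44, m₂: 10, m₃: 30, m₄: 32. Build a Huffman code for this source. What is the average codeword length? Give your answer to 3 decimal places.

Probabilities are the counts divided by 116.
Repeatedly combine the two least-probable nodes; the expected code length is the sum of the merged weights.
merge 5/58 + 15/58 → 10/29
merge 8/29 + 10/29 → 18/29
merge 11/29 + 18/29 → 1
L = 10/29 + 18/29 + 1 = 57/29 ≈ 1.966 bits/symbol.

1.966 bits/symbol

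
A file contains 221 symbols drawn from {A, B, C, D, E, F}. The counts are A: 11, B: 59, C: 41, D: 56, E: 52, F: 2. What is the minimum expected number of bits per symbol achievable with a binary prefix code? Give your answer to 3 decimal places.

Probabilities are the counts divided by 221.
Repeatedly combine the two least-probable nodes; the expected code length is the sum of the merged weights.
merge 2/221 + 11/221 → 1/17
merge 1/17 + 41/221 → 54/221
merge 4/17 + 54/221 → 106/221
merge 56/221 + 59/221 → 115/221
merge 106/221 + 115/221 → 1
L = 1/17 + 54/221 + 106/221 + 115/221 + 1 = 509/221 ≈ 2.303 bits/symbol.

2.303 bits/symbol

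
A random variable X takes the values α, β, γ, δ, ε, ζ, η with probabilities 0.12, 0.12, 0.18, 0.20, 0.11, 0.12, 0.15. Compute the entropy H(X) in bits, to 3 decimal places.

2.772 bits

H = −Σ pᵢ log₂ pᵢ.
−0.12·log₂(0.12) = 0.3671
−0.12·log₂(0.12) = 0.3671
−0.18·log₂(0.18) = 0.4453
−0.20·log₂(0.20) = 0.4644
−0.11·log₂(0.11) = 0.3503
−0.12·log₂(0.12) = 0.3671
−0.15·log₂(0.15) = 0.4105
Sum ≈ 2.7717 → 2.772 bits.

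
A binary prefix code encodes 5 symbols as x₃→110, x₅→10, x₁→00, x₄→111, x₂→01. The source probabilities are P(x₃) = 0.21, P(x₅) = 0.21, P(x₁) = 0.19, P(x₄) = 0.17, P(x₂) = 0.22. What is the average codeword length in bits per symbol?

L̄ = Σ pᵢ·ℓᵢ = 0.21·3 + 0.21·2 + 0.19·2 + 0.17·3 + 0.22·2 = 2.38 bits/symbol.

2.38 bits/symbol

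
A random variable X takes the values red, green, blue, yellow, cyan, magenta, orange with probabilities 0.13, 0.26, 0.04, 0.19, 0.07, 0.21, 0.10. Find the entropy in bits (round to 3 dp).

2.602 bits

H = −Σ pᵢ log₂ pᵢ.
−0.13·log₂(0.13) = 0.3826
−0.26·log₂(0.26) = 0.5053
−0.04·log₂(0.04) = 0.1858
−0.19·log₂(0.19) = 0.4552
−0.07·log₂(0.07) = 0.2686
−0.21·log₂(0.21) = 0.4728
−0.10·log₂(0.10) = 0.3322
Sum ≈ 2.6025 → 2.602 bits.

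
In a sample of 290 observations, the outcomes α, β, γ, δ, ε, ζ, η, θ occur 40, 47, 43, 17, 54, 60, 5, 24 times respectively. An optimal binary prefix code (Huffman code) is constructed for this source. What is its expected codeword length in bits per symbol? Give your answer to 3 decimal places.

Probabilities are the counts divided by 290.
Repeatedly combine the two least-probable nodes; the expected code length is the sum of the merged weights.
merge 1/58 + 17/290 → 11/145
merge 11/145 + 12/145 → 23/145
merge 4/29 + 43/290 → 83/290
merge 23/145 + 47/290 → 93/290
merge 27/145 + 6/29 → 57/145
merge 83/290 + 93/290 → 88/145
merge 57/145 + 88/145 → 1
L = 11/145 + 23/145 + 83/290 + 93/290 + 57/145 + 88/145 + 1 = 412/145 ≈ 2.841 bits/symbol.

2.841 bits/symbol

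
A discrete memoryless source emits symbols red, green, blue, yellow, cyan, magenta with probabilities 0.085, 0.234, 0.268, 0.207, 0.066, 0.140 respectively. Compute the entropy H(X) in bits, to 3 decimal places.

2.428 bits

H = −Σ pᵢ log₂ pᵢ.
−0.085·log₂(0.085) = 0.3023
−0.234·log₂(0.234) = 0.4903
−0.268·log₂(0.268) = 0.5091
−0.207·log₂(0.207) = 0.4704
−0.066·log₂(0.066) = 0.2588
−0.140·log₂(0.140) = 0.3971
Sum ≈ 2.4280 → 2.428 bits.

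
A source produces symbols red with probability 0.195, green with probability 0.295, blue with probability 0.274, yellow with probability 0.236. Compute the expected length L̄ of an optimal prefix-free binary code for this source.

2 bits/symbol

Repeatedly combine the two least-probable nodes; the expected code length is the sum of the merged weights.
merge 39/200 + 59/250 → 431/1000
merge 137/500 + 59/200 → 569/1000
merge 431/1000 + 569/1000 → 1
L = 431/1000 + 569/1000 + 1 = 2 bits/symbol.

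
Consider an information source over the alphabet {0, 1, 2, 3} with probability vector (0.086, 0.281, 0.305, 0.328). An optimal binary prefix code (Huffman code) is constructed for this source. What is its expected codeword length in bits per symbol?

2 bits/symbol

Repeatedly combine the two least-probable nodes; the expected code length is the sum of the merged weights.
merge 43/500 + 281/1000 → 367/1000
merge 61/200 + 41/125 → 633/1000
merge 367/1000 + 633/1000 → 1
L = 367/1000 + 633/1000 + 1 = 2 bits/symbol.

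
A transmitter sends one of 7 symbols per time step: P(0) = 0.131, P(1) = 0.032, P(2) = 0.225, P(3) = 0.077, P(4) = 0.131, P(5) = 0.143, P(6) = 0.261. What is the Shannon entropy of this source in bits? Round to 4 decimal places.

2.6032 bits

H = −Σ pᵢ log₂ pᵢ.
−0.131·log₂(0.131) = 0.3841
−0.032·log₂(0.032) = 0.1589
−0.225·log₂(0.225) = 0.4842
−0.077·log₂(0.077) = 0.2848
−0.131·log₂(0.131) = 0.3841
−0.143·log₂(0.143) = 0.4012
−0.261·log₂(0.261) = 0.5058
Sum ≈ 2.6032 → 2.6032 bits.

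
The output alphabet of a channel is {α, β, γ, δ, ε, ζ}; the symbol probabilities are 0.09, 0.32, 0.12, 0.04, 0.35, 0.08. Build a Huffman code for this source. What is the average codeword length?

2.31 bits/symbol

Repeatedly combine the two least-probable nodes; the expected code length is the sum of the merged weights.
merge 1/25 + 2/25 → 3/25
merge 9/100 + 3/25 → 21/100
merge 3/25 + 21/100 → 33/100
merge 8/25 + 33/100 → 13/20
merge 7/20 + 13/20 → 1
L = 3/25 + 21/100 + 33/100 + 13/20 + 1 = 231/100 = 2.31 bits/symbol.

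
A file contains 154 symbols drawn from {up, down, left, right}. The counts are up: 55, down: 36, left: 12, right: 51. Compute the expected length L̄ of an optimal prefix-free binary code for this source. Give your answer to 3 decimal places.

1.955 bits/symbol

Probabilities are the counts divided by 154.
Repeatedly combine the two least-probable nodes; the expected code length is the sum of the merged weights.
merge 6/77 + 18/77 → 24/77
merge 24/77 + 51/154 → 9/14
merge 5/14 + 9/14 → 1
L = 24/77 + 9/14 + 1 = 43/22 ≈ 1.955 bits/symbol.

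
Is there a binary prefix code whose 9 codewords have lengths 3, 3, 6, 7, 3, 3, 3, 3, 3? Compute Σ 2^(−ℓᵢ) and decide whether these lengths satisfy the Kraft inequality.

With common denominator 2^7 = 128: Σ 2^(−ℓᵢ) = 16/128 + 16/128 + 2/128 + 1/128 + 16/128 + 16/128 + 16/128 + 16/128 + 16/128 = 115/128 = 0.8984375.
Kraft's inequality requires Σ ≤ 1; here Σ = 0.8984375 ≤ 1, so such a prefix code exists.

0.8984375; yes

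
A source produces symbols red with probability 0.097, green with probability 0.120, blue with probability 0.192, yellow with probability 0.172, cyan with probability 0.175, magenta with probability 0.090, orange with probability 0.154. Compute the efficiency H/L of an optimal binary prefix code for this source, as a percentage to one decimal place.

98.1%

Entropy H = −Σ p log₂ p ≈ 2.7558 bits.
Huffman merges: 9/100+97/1000→187/1000; 3/25+77/500→137/500; 43/250+7/40→347/1000; 187/1000+24/125→379/1000; 137/500+347/1000→621/1000; 379/1000+621/1000→1. L = 351/125 ≈ 2.8080.
Efficiency = H/L = 2.7558/2.8080 = 98.1%.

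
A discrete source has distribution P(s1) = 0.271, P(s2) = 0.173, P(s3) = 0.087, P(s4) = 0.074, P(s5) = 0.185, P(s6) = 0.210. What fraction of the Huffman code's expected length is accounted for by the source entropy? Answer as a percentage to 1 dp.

Entropy H = −Σ p log₂ p ≈ 2.4560 bits.
Huffman merges: 37/500+87/1000→161/1000; 161/1000+173/1000→167/500; 37/200+21/100→79/200; 271/1000+167/500→121/200; 79/200+121/200→1. L = 499/200 ≈ 2.4950.
Efficiency = H/L = 2.4560/2.4950 = 98.4%.

98.4%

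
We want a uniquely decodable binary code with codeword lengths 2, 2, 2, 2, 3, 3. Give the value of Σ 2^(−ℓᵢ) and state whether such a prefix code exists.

With common denominator 2^3 = 8: Σ 2^(−ℓᵢ) = 2/8 + 2/8 + 2/8 + 2/8 + 1/8 + 1/8 = 10/8 = 1.25.
Kraft's inequality requires Σ ≤ 1; here Σ = 1.25 > 1, so no such prefix code exists.

1.25; no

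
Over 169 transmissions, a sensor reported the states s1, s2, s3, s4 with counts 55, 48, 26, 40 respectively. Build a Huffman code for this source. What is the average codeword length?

Probabilities are the counts divided by 169.
Repeatedly combine the two least-probable nodes; the expected code length is the sum of the merged weights.
merge 2/13 + 40/169 → 66/169
merge 48/169 + 55/169 → 103/169
merge 66/169 + 103/169 → 1
L = 66/169 + 103/169 + 1 = 2 bits/symbol.

2 bits/symbol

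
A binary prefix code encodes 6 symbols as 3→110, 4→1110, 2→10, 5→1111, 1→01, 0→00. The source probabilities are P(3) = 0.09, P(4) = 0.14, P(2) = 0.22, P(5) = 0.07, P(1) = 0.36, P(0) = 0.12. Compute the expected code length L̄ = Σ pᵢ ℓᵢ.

L̄ = Σ pᵢ·ℓᵢ = 0.09·3 + 0.14·4 + 0.22·2 + 0.07·4 + 0.36·2 + 0.12·2 = 2.51 bits/symbol.

2.51 bits/symbol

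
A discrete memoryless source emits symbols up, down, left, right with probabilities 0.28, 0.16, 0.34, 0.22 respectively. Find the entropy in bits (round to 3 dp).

1.947 bits

H = −Σ pᵢ log₂ pᵢ.
−0.28·log₂(0.28) = 0.5142
−0.16·log₂(0.16) = 0.4230
−0.34·log₂(0.34) = 0.5292
−0.22·log₂(0.22) = 0.4806
Sum ≈ 1.9470 → 1.947 bits.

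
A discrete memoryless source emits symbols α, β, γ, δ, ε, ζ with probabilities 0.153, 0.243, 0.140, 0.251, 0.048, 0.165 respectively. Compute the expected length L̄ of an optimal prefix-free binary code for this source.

Repeatedly combine the two least-probable nodes; the expected code length is the sum of the merged weights.
merge 6/125 + 7/50 → 47/250
merge 153/1000 + 33/200 → 159/500
merge 47/250 + 243/1000 → 431/1000
merge 251/1000 + 159/500 → 569/1000
merge 431/1000 + 569/1000 → 1
L = 47/250 + 159/500 + 431/1000 + 569/1000 + 1 = 1253/500 = 2.506 bits/symbol.

2.506 bits/symbol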